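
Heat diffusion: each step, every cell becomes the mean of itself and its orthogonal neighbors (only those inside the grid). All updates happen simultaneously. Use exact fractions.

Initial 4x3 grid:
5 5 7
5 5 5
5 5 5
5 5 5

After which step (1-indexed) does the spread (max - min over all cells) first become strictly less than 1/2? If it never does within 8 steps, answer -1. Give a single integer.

Answer: 3

Derivation:
Step 1: max=17/3, min=5, spread=2/3
Step 2: max=50/9, min=5, spread=5/9
Step 3: max=581/108, min=5, spread=41/108
  -> spread < 1/2 first at step 3
Step 4: max=69017/12960, min=5, spread=4217/12960
Step 5: max=4097149/777600, min=18079/3600, spread=38417/155520
Step 6: max=244480211/46656000, min=362597/72000, spread=1903471/9331200
Step 7: max=14597789089/2799360000, min=10915759/2160000, spread=18038617/111974400
Step 8: max=873076182851/167961600000, min=984926759/194400000, spread=883978523/6718464000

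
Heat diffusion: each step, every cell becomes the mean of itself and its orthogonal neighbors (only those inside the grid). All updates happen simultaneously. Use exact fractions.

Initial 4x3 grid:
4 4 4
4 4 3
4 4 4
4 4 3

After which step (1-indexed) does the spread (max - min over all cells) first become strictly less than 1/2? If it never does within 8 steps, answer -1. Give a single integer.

Step 1: max=4, min=7/2, spread=1/2
Step 2: max=4, min=131/36, spread=13/36
  -> spread < 1/2 first at step 2
Step 3: max=793/200, min=26743/7200, spread=361/1440
Step 4: max=21239/5400, min=486431/129600, spread=4661/25920
Step 5: max=8443379/2160000, min=24521137/6480000, spread=809/6480
Step 6: max=75724699/19440000, min=1772149601/466560000, spread=1809727/18662400
Step 7: max=565999427/145800000, min=106729952059/27993600000, spread=77677517/1119744000
Step 8: max=45196933549/11664000000, min=6416565605681/1679616000000, spread=734342603/13436928000

Answer: 2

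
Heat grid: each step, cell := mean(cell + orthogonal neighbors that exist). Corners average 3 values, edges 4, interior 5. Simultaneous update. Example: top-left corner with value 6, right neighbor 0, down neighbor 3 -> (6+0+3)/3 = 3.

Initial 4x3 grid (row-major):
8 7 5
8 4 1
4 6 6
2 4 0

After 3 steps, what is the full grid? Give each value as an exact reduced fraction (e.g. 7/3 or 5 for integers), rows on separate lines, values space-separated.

After step 1:
  23/3 6 13/3
  6 26/5 4
  5 24/5 13/4
  10/3 3 10/3
After step 2:
  59/9 29/5 43/9
  179/30 26/5 1007/240
  287/60 17/4 923/240
  34/9 217/60 115/36
After step 3:
  1649/270 67/12 10637/2160
  4051/720 2033/400 6487/1440
  169/36 5207/1200 1115/288
  548/135 2671/720 7673/2160

Answer: 1649/270 67/12 10637/2160
4051/720 2033/400 6487/1440
169/36 5207/1200 1115/288
548/135 2671/720 7673/2160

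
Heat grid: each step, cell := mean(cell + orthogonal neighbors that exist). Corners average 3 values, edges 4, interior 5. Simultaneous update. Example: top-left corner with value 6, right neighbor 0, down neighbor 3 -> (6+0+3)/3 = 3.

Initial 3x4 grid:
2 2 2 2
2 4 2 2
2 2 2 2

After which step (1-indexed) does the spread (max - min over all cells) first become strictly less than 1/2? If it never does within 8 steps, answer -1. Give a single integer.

Answer: 2

Derivation:
Step 1: max=5/2, min=2, spread=1/2
Step 2: max=123/50, min=2, spread=23/50
  -> spread < 1/2 first at step 2
Step 3: max=5611/2400, min=413/200, spread=131/480
Step 4: max=49751/21600, min=7591/3600, spread=841/4320
Step 5: max=19822051/8640000, min=1533373/720000, spread=56863/345600
Step 6: max=177054341/77760000, min=13949543/6480000, spread=386393/3110400
Step 7: max=70601723131/31104000000, min=5604358813/2592000000, spread=26795339/248832000
Step 8: max=4216295714129/1866240000000, min=338126149667/155520000000, spread=254051069/2985984000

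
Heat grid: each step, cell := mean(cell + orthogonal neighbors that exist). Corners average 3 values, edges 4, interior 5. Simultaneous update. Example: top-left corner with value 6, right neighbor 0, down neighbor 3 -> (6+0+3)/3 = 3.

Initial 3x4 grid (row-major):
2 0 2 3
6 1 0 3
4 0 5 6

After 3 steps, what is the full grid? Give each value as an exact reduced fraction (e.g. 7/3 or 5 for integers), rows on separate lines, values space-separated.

After step 1:
  8/3 5/4 5/4 8/3
  13/4 7/5 11/5 3
  10/3 5/2 11/4 14/3
After step 2:
  43/18 197/120 221/120 83/36
  213/80 53/25 53/25 47/15
  109/36 599/240 727/240 125/36
After step 3:
  4819/2160 7193/3600 3559/1800 2621/1080
  12239/4800 276/125 14693/6000 1241/450
  2947/1080 19211/7200 20011/7200 6937/2160

Answer: 4819/2160 7193/3600 3559/1800 2621/1080
12239/4800 276/125 14693/6000 1241/450
2947/1080 19211/7200 20011/7200 6937/2160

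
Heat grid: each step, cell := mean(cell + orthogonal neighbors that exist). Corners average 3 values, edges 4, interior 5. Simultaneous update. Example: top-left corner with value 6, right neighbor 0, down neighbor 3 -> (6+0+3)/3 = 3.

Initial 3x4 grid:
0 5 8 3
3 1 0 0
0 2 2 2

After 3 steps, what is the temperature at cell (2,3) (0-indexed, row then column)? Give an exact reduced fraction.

Step 1: cell (2,3) = 4/3
Step 2: cell (2,3) = 49/36
Step 3: cell (2,3) = 227/135
Full grid after step 3:
  2651/1080 9767/3600 1309/450 6067/2160
  6847/3600 13067/6000 2257/1000 10411/4800
  3487/2160 11809/7200 12269/7200 227/135

Answer: 227/135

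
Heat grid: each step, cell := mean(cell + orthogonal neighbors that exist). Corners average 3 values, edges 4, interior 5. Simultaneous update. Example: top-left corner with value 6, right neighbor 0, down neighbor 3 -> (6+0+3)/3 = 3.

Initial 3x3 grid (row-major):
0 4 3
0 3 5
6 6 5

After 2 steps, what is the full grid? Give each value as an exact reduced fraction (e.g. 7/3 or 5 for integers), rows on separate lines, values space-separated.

Answer: 73/36 343/120 7/2
671/240 347/100 127/30
15/4 269/60 43/9

Derivation:
After step 1:
  4/3 5/2 4
  9/4 18/5 4
  4 5 16/3
After step 2:
  73/36 343/120 7/2
  671/240 347/100 127/30
  15/4 269/60 43/9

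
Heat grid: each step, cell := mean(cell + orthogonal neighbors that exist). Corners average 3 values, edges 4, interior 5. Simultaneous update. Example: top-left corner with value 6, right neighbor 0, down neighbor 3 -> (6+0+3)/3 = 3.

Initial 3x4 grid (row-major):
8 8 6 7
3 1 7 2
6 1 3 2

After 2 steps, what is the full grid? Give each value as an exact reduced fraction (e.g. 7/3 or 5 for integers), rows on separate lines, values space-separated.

Answer: 199/36 277/48 431/80 11/2
109/24 104/25 451/100 469/120
127/36 10/3 91/30 121/36

Derivation:
After step 1:
  19/3 23/4 7 5
  9/2 4 19/5 9/2
  10/3 11/4 13/4 7/3
After step 2:
  199/36 277/48 431/80 11/2
  109/24 104/25 451/100 469/120
  127/36 10/3 91/30 121/36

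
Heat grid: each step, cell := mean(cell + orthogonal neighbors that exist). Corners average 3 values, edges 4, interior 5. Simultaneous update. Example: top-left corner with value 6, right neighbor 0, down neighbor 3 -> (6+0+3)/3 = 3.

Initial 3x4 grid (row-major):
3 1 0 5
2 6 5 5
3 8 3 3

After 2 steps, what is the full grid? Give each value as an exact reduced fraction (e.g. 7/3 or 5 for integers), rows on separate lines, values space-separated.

After step 1:
  2 5/2 11/4 10/3
  7/2 22/5 19/5 9/2
  13/3 5 19/4 11/3
After step 2:
  8/3 233/80 743/240 127/36
  427/120 96/25 101/25 153/40
  77/18 1109/240 1033/240 155/36

Answer: 8/3 233/80 743/240 127/36
427/120 96/25 101/25 153/40
77/18 1109/240 1033/240 155/36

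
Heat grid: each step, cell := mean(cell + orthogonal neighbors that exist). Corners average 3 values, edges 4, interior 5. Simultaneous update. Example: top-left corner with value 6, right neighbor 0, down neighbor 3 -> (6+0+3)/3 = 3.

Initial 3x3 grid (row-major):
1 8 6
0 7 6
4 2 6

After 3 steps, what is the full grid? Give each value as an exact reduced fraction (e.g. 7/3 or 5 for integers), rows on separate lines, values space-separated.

After step 1:
  3 11/2 20/3
  3 23/5 25/4
  2 19/4 14/3
After step 2:
  23/6 593/120 221/36
  63/20 241/50 1331/240
  13/4 961/240 47/9
After step 3:
  159/40 35521/7200 11971/2160
  1129/300 13477/3000 78217/14400
  2497/720 62267/14400 2659/540

Answer: 159/40 35521/7200 11971/2160
1129/300 13477/3000 78217/14400
2497/720 62267/14400 2659/540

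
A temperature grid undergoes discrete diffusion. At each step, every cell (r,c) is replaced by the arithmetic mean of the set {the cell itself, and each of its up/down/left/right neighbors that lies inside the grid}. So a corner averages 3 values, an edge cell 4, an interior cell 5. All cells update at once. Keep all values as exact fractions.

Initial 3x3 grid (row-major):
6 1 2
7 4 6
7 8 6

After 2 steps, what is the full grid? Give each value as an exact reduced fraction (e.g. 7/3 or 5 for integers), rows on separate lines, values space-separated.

After step 1:
  14/3 13/4 3
  6 26/5 9/2
  22/3 25/4 20/3
After step 2:
  167/36 967/240 43/12
  29/5 126/25 581/120
  235/36 509/80 209/36

Answer: 167/36 967/240 43/12
29/5 126/25 581/120
235/36 509/80 209/36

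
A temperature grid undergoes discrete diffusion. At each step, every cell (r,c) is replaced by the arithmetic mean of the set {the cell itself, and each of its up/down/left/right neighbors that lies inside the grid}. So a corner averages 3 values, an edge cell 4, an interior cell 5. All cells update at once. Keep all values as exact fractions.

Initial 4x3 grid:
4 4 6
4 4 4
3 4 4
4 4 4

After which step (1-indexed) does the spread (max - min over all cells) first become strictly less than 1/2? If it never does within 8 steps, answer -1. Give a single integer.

Answer: 4

Derivation:
Step 1: max=14/3, min=11/3, spread=1
Step 2: max=41/9, min=449/120, spread=293/360
Step 3: max=473/108, min=4109/1080, spread=23/40
Step 4: max=278593/64800, min=124559/32400, spread=131/288
  -> spread < 1/2 first at step 4
Step 5: max=16465157/3888000, min=3768923/972000, spread=30877/86400
Step 6: max=977966383/233280000, min=1780484/455625, spread=98309/345600
Step 7: max=58223694197/13996800000, min=6881890309/1749600000, spread=14082541/62208000
Step 8: max=3473266674223/839808000000, min=415104014231/104976000000, spread=135497387/746496000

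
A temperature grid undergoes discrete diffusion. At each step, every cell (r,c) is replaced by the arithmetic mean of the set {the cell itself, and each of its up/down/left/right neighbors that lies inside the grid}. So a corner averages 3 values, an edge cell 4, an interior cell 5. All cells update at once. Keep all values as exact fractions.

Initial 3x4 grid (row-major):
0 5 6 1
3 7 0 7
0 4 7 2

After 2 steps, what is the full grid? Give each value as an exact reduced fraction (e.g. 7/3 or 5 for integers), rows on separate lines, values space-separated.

After step 1:
  8/3 9/2 3 14/3
  5/2 19/5 27/5 5/2
  7/3 9/2 13/4 16/3
After step 2:
  29/9 419/120 527/120 61/18
  113/40 207/50 359/100 179/40
  28/9 833/240 1109/240 133/36

Answer: 29/9 419/120 527/120 61/18
113/40 207/50 359/100 179/40
28/9 833/240 1109/240 133/36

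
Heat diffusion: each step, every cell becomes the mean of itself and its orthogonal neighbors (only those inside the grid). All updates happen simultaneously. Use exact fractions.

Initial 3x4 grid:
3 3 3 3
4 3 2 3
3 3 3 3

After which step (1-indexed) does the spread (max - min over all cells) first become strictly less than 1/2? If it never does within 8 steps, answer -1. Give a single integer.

Answer: 2

Derivation:
Step 1: max=10/3, min=11/4, spread=7/12
Step 2: max=155/48, min=281/100, spread=503/1200
  -> spread < 1/2 first at step 2
Step 3: max=45461/14400, min=13637/4800, spread=91/288
Step 4: max=2693839/864000, min=123817/43200, spread=217499/864000
Step 5: max=160259741/51840000, min=49713197/17280000, spread=222403/1036800
Step 6: max=9545838919/3110400000, min=3000456823/1036800000, spread=10889369/62208000
Step 7: max=569846824421/186624000000, min=180772269557/62208000000, spread=110120063/746496000
Step 8: max=34039690502239/11197440000000, min=10891342267663/3732480000000, spread=5462654797/44789760000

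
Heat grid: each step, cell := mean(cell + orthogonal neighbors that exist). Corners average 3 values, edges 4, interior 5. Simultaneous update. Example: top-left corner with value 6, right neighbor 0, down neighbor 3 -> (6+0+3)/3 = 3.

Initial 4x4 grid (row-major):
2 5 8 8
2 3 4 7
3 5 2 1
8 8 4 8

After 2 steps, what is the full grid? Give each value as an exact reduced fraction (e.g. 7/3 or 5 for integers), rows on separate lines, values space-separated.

After step 1:
  3 9/2 25/4 23/3
  5/2 19/5 24/5 5
  9/2 21/5 16/5 9/2
  19/3 25/4 11/2 13/3
After step 2:
  10/3 351/80 1393/240 227/36
  69/20 99/25 461/100 659/120
  263/60 439/100 111/25 511/120
  205/36 1337/240 1157/240 43/9

Answer: 10/3 351/80 1393/240 227/36
69/20 99/25 461/100 659/120
263/60 439/100 111/25 511/120
205/36 1337/240 1157/240 43/9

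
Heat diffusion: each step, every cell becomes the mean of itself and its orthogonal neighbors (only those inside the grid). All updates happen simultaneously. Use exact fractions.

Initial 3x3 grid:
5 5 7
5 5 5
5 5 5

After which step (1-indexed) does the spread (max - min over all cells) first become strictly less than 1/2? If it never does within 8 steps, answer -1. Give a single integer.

Answer: 3

Derivation:
Step 1: max=17/3, min=5, spread=2/3
Step 2: max=50/9, min=5, spread=5/9
Step 3: max=581/108, min=5, spread=41/108
  -> spread < 1/2 first at step 3
Step 4: max=34531/6480, min=911/180, spread=347/1296
Step 5: max=2050937/388800, min=9157/1800, spread=2921/15552
Step 6: max=122468539/23328000, min=1105483/216000, spread=24611/186624
Step 7: max=7317122033/1399680000, min=24956741/4860000, spread=207329/2239488
Step 8: max=437933952451/83980800000, min=1334801599/259200000, spread=1746635/26873856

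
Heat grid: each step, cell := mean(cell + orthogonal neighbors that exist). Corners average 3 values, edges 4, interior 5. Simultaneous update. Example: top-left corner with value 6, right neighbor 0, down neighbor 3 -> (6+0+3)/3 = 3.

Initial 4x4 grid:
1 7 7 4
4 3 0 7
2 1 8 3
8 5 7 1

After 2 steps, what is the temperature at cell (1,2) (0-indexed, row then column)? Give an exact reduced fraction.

Step 1: cell (1,2) = 5
Step 2: cell (1,2) = 99/25
Full grid after step 2:
  11/3 4 5 14/3
  53/16 94/25 99/25 77/16
  301/80 98/25 113/25 943/240
  14/3 193/40 539/120 41/9

Answer: 99/25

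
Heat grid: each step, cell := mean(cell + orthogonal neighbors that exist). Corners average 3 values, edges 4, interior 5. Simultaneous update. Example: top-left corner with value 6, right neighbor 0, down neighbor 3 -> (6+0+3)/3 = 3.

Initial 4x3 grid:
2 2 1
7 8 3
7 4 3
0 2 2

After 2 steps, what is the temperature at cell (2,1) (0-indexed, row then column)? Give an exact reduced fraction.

Step 1: cell (2,1) = 24/5
Step 2: cell (2,1) = 191/50
Full grid after step 2:
  155/36 823/240 3
  569/120 113/25 271/80
  183/40 191/50 833/240
  19/6 91/30 22/9

Answer: 191/50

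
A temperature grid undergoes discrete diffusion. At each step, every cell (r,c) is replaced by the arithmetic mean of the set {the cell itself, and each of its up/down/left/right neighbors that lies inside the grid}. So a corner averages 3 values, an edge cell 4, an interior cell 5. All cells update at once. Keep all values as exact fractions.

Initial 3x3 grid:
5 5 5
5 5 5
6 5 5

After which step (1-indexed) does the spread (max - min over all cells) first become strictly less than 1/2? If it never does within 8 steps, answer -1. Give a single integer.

Step 1: max=16/3, min=5, spread=1/3
  -> spread < 1/2 first at step 1
Step 2: max=95/18, min=5, spread=5/18
Step 3: max=1121/216, min=5, spread=41/216
Step 4: max=66931/12960, min=1811/360, spread=347/2592
Step 5: max=3994937/777600, min=18157/3600, spread=2921/31104
Step 6: max=239108539/46656000, min=2185483/432000, spread=24611/373248
Step 7: max=14315522033/2799360000, min=49256741/9720000, spread=207329/4478976
Step 8: max=857837952451/167961600000, min=2630801599/518400000, spread=1746635/53747712

Answer: 1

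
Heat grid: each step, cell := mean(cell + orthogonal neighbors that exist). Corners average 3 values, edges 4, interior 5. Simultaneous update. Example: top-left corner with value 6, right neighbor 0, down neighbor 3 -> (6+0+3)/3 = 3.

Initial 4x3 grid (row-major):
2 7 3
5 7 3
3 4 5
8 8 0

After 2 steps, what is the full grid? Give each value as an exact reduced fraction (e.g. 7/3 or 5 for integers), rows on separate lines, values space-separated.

Answer: 41/9 379/80 163/36
1147/240 241/50 511/120
1259/240 118/25 517/120
49/9 79/15 37/9

Derivation:
After step 1:
  14/3 19/4 13/3
  17/4 26/5 9/2
  5 27/5 3
  19/3 5 13/3
After step 2:
  41/9 379/80 163/36
  1147/240 241/50 511/120
  1259/240 118/25 517/120
  49/9 79/15 37/9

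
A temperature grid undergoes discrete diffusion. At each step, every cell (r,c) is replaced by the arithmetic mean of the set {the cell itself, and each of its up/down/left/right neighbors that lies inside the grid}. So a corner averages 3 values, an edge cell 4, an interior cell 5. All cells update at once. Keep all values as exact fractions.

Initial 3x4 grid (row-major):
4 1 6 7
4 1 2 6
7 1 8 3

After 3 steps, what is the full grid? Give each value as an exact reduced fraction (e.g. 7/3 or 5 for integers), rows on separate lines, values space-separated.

After step 1:
  3 3 4 19/3
  4 9/5 23/5 9/2
  4 17/4 7/2 17/3
After step 2:
  10/3 59/20 269/60 89/18
  16/5 353/100 92/25 211/40
  49/12 271/80 1081/240 41/9
After step 3:
  569/180 4289/1200 3613/900 5293/1080
  1061/300 6699/2000 8589/2000 3691/800
  2561/720 3101/800 29029/7200 10321/2160

Answer: 569/180 4289/1200 3613/900 5293/1080
1061/300 6699/2000 8589/2000 3691/800
2561/720 3101/800 29029/7200 10321/2160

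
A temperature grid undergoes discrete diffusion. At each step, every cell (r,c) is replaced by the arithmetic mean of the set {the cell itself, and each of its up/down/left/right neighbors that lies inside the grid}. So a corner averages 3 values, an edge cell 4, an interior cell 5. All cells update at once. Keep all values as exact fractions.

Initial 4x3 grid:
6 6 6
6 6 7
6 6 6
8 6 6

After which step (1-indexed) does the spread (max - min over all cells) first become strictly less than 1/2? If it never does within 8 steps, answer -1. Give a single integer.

Step 1: max=20/3, min=6, spread=2/3
Step 2: max=59/9, min=6, spread=5/9
Step 3: max=689/108, min=2197/360, spread=299/1080
  -> spread < 1/2 first at step 3
Step 4: max=411577/64800, min=66047/10800, spread=3059/12960
Step 5: max=24506333/3888000, min=19911859/3240000, spread=3060511/19440000
Step 6: max=1466835727/233280000, min=29938349/4860000, spread=1191799/9331200
Step 7: max=87754196693/13996800000, min=71956533079/11664000000, spread=7031784991/69984000000
Step 8: max=5257495154287/839808000000, min=4324096782011/699840000000, spread=342895079369/4199040000000

Answer: 3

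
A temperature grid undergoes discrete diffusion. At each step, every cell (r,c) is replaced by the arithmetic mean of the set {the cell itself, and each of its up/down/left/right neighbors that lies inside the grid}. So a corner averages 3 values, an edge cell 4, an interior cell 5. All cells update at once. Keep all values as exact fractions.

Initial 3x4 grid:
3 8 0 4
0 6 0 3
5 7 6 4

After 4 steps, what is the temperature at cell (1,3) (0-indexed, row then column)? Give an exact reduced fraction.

Answer: 2948401/864000

Derivation:
Step 1: cell (1,3) = 11/4
Step 2: cell (1,3) = 149/48
Step 3: cell (1,3) = 46859/14400
Step 4: cell (1,3) = 2948401/864000
Full grid after step 4:
  125531/32400 797929/216000 736109/216000 410419/129600
  1747853/432000 715207/180000 1310639/360000 2948401/864000
  46177/10800 100631/24000 858359/216000 478219/129600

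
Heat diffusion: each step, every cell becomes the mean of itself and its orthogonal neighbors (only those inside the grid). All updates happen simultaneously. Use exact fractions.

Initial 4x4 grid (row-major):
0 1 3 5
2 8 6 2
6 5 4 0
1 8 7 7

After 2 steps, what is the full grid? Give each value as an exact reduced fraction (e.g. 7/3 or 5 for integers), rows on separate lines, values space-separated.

Answer: 8/3 243/80 881/240 31/9
129/40 111/25 102/25 433/120
187/40 19/4 499/100 467/120
55/12 459/80 1249/240 173/36

Derivation:
After step 1:
  1 3 15/4 10/3
  4 22/5 23/5 13/4
  7/2 31/5 22/5 13/4
  5 21/4 13/2 14/3
After step 2:
  8/3 243/80 881/240 31/9
  129/40 111/25 102/25 433/120
  187/40 19/4 499/100 467/120
  55/12 459/80 1249/240 173/36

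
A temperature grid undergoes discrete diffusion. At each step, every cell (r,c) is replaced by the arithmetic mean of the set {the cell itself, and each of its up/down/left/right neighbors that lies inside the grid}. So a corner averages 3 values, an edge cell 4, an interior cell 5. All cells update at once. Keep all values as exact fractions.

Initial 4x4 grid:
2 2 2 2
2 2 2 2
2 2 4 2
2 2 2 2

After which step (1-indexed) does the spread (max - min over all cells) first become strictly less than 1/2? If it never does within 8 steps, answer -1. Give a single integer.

Step 1: max=5/2, min=2, spread=1/2
Step 2: max=61/25, min=2, spread=11/25
  -> spread < 1/2 first at step 2
Step 3: max=2767/1200, min=2, spread=367/1200
Step 4: max=12371/5400, min=613/300, spread=1337/5400
Step 5: max=365669/162000, min=18469/9000, spread=33227/162000
Step 6: max=10934327/4860000, min=112049/54000, spread=849917/4860000
Step 7: max=325314347/145800000, min=1688533/810000, spread=21378407/145800000
Step 8: max=9714462371/4374000000, min=509688343/243000000, spread=540072197/4374000000

Answer: 2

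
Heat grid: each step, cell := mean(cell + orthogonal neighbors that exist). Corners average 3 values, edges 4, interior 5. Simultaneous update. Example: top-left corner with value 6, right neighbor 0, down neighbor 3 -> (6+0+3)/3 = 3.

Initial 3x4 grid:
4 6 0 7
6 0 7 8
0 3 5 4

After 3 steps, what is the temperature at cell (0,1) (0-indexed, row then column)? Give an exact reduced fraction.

Step 1: cell (0,1) = 5/2
Step 2: cell (0,1) = 517/120
Step 3: cell (0,1) = 6731/1800
Full grid after step 3:
  2081/540 6731/1800 5659/1200 179/36
  23099/7200 23597/6000 25837/6000 38449/7200
  2363/720 7933/2400 32779/7200 2165/432

Answer: 6731/1800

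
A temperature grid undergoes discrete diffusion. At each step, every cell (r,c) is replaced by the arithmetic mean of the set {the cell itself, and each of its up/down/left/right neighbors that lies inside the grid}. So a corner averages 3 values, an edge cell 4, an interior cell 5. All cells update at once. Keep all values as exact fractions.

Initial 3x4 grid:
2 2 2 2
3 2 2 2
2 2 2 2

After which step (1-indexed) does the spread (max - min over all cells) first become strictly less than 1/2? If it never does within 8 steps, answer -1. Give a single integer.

Step 1: max=7/3, min=2, spread=1/3
  -> spread < 1/2 first at step 1
Step 2: max=547/240, min=2, spread=67/240
Step 3: max=4757/2160, min=2, spread=437/2160
Step 4: max=1885531/864000, min=2009/1000, spread=29951/172800
Step 5: max=16767821/7776000, min=6829/3375, spread=206761/1555200
Step 6: max=6676995571/3110400000, min=10965671/5400000, spread=14430763/124416000
Step 7: max=398355741689/186624000000, min=881652727/432000000, spread=139854109/1492992000
Step 8: max=23817351890251/11197440000000, min=79611228977/38880000000, spread=7114543559/89579520000

Answer: 1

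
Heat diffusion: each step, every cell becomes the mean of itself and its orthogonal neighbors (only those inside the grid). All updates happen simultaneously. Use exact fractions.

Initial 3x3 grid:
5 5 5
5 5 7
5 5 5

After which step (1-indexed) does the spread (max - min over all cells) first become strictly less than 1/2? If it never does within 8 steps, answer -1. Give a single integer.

Answer: 3

Derivation:
Step 1: max=17/3, min=5, spread=2/3
Step 2: max=667/120, min=5, spread=67/120
Step 3: max=5837/1080, min=507/100, spread=1807/5400
  -> spread < 1/2 first at step 3
Step 4: max=2317963/432000, min=13861/2700, spread=33401/144000
Step 5: max=20669933/3888000, min=1393391/270000, spread=3025513/19440000
Step 6: max=8240926867/1555200000, min=74755949/14400000, spread=53531/497664
Step 7: max=492592925849/93312000000, min=20231116051/3888000000, spread=450953/5971968
Step 8: max=29502503560603/5598720000000, min=2433808610519/466560000000, spread=3799043/71663616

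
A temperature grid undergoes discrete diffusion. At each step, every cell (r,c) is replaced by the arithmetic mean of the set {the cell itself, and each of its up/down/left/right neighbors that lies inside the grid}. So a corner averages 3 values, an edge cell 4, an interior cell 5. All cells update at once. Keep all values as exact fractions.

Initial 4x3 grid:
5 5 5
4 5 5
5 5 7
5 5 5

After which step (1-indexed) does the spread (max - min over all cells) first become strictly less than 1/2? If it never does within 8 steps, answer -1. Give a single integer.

Step 1: max=17/3, min=14/3, spread=1
Step 2: max=331/60, min=569/120, spread=31/40
Step 3: max=2911/540, min=5189/1080, spread=211/360
Step 4: max=42809/8100, min=158651/32400, spread=839/2160
  -> spread < 1/2 first at step 4
Step 5: max=5107667/972000, min=4785887/972000, spread=5363/16200
Step 6: max=37971821/7290000, min=144847859/29160000, spread=93859/388800
Step 7: max=2268123139/437400000, min=8729838331/1749600000, spread=4568723/23328000
Step 8: max=270951295627/52488000000, min=526176124379/104976000000, spread=8387449/55987200

Answer: 4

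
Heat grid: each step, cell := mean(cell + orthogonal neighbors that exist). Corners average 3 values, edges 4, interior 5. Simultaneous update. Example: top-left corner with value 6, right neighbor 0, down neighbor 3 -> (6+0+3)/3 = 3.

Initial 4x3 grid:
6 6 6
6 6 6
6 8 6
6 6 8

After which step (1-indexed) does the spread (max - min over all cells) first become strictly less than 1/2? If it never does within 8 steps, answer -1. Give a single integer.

Step 1: max=7, min=6, spread=1
Step 2: max=62/9, min=6, spread=8/9
Step 3: max=23909/3600, min=1213/200, spread=83/144
Step 4: max=214769/32400, min=21991/3600, spread=337/648
Step 5: max=12724021/1944000, min=1479551/240000, spread=7396579/19440000
  -> spread < 1/2 first at step 5
Step 6: max=760142039/116640000, min=40103273/6480000, spread=61253/186624
Step 7: max=45339941401/6998400000, min=2419078057/388800000, spread=14372291/55987200
Step 8: max=2711158572059/419904000000, min=145603492163/23328000000, spread=144473141/671846400

Answer: 5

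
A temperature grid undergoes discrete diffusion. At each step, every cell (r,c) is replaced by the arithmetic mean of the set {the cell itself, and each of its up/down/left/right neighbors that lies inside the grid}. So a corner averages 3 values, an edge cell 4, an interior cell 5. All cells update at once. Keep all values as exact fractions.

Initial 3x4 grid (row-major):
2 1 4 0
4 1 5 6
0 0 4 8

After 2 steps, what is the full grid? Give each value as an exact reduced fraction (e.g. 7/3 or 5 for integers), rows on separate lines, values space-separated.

After step 1:
  7/3 2 5/2 10/3
  7/4 11/5 4 19/4
  4/3 5/4 17/4 6
After step 2:
  73/36 271/120 71/24 127/36
  457/240 56/25 177/50 217/48
  13/9 271/120 31/8 5

Answer: 73/36 271/120 71/24 127/36
457/240 56/25 177/50 217/48
13/9 271/120 31/8 5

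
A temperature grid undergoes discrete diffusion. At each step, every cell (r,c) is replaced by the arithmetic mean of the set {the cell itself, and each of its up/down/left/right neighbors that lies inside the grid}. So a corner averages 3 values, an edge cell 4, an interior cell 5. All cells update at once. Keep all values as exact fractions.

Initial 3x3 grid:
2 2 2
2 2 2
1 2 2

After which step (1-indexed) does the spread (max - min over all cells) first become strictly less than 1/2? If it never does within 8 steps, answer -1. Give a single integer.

Step 1: max=2, min=5/3, spread=1/3
  -> spread < 1/2 first at step 1
Step 2: max=2, min=31/18, spread=5/18
Step 3: max=2, min=391/216, spread=41/216
Step 4: max=709/360, min=23789/12960, spread=347/2592
Step 5: max=7043/3600, min=1448263/777600, spread=2921/31104
Step 6: max=838517/432000, min=87483461/46656000, spread=24611/373248
Step 7: max=18783259/9720000, min=5279997967/2799360000, spread=207329/4478976
Step 8: max=997998401/518400000, min=317893247549/167961600000, spread=1746635/53747712

Answer: 1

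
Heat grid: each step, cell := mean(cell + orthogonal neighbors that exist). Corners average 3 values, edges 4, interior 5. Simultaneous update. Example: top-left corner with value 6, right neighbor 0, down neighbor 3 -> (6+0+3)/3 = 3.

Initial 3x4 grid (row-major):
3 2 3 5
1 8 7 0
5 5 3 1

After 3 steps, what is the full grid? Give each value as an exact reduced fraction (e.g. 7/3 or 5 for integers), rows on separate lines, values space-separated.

After step 1:
  2 4 17/4 8/3
  17/4 23/5 21/5 13/4
  11/3 21/4 4 4/3
After step 2:
  41/12 297/80 907/240 61/18
  871/240 223/50 203/50 229/80
  79/18 1051/240 887/240 103/36
After step 3:
  1291/360 9221/2400 26893/7200 3611/1080
  57221/14400 24289/6000 7543/2000 5269/1600
  4463/1080 30463/7200 26993/7200 3391/1080

Answer: 1291/360 9221/2400 26893/7200 3611/1080
57221/14400 24289/6000 7543/2000 5269/1600
4463/1080 30463/7200 26993/7200 3391/1080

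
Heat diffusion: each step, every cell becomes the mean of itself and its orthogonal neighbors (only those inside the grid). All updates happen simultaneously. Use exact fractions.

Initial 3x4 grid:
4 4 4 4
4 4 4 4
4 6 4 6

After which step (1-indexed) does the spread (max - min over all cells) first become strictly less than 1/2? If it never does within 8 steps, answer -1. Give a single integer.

Answer: 4

Derivation:
Step 1: max=5, min=4, spread=1
Step 2: max=85/18, min=4, spread=13/18
Step 3: max=16457/3600, min=407/100, spread=361/720
Step 4: max=291169/64800, min=11161/2700, spread=4661/12960
  -> spread < 1/2 first at step 4
Step 5: max=14358863/3240000, min=4516621/1080000, spread=809/3240
Step 6: max=1027210399/233280000, min=40915301/9720000, spread=1809727/9331200
Step 7: max=61231647941/13996800000, min=308800573/72900000, spread=77677517/559872000
Step 8: max=3661130394319/839808000000, min=24787066451/5832000000, spread=734342603/6718464000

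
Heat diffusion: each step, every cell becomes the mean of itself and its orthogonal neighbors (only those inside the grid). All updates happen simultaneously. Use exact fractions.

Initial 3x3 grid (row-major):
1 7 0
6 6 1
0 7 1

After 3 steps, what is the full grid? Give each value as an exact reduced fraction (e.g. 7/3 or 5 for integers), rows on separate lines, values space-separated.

Answer: 8839/2160 25409/7200 3617/1080
6177/1600 23191/6000 11117/3600
8759/2160 25409/7200 1219/360

Derivation:
After step 1:
  14/3 7/2 8/3
  13/4 27/5 2
  13/3 7/2 3
After step 2:
  137/36 487/120 49/18
  353/80 353/100 49/15
  133/36 487/120 17/6
After step 3:
  8839/2160 25409/7200 3617/1080
  6177/1600 23191/6000 11117/3600
  8759/2160 25409/7200 1219/360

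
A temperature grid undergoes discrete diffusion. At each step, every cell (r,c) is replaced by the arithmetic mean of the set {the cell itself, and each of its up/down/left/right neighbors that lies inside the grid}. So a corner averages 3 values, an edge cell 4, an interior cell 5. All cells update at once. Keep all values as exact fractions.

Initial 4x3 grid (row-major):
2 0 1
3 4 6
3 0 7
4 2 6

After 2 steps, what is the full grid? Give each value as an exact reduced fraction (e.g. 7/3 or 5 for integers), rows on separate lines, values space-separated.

Answer: 77/36 167/80 103/36
293/120 301/100 851/240
117/40 321/100 349/80
17/6 71/20 17/4

Derivation:
After step 1:
  5/3 7/4 7/3
  3 13/5 9/2
  5/2 16/5 19/4
  3 3 5
After step 2:
  77/36 167/80 103/36
  293/120 301/100 851/240
  117/40 321/100 349/80
  17/6 71/20 17/4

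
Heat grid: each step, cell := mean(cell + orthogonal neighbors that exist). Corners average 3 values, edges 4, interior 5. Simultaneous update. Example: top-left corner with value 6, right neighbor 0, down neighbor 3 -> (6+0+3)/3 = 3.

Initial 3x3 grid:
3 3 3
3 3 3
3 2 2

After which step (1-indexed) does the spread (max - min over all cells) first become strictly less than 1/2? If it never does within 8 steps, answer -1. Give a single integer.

Answer: 2

Derivation:
Step 1: max=3, min=7/3, spread=2/3
Step 2: max=3, min=91/36, spread=17/36
  -> spread < 1/2 first at step 2
Step 3: max=529/180, min=5633/2160, spread=143/432
Step 4: max=7837/2700, min=346051/129600, spread=1205/5184
Step 5: max=206459/72000, min=21028697/7776000, spread=10151/62208
Step 6: max=55310791/19440000, min=1274010859/466560000, spread=85517/746496
Step 7: max=6596646329/2332800000, min=76908409073/27993600000, spread=720431/8957952
Step 8: max=16423838137/5832000000, min=4635233805331/1679616000000, spread=6069221/107495424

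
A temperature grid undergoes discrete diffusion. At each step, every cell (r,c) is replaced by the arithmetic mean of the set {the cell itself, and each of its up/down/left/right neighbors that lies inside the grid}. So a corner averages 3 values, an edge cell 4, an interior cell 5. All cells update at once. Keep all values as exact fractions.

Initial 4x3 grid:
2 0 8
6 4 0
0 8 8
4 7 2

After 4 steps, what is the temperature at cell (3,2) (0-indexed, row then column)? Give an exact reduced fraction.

Step 1: cell (3,2) = 17/3
Step 2: cell (3,2) = 185/36
Step 3: cell (3,2) = 10999/2160
Step 4: cell (3,2) = 25271/5184
Full grid after step 4:
  8971/2592 305369/86400 9775/2592
  80521/21600 28601/7200 88471/21600
  91819/21600 63829/14400 100669/21600
  23375/5184 822907/172800 25271/5184

Answer: 25271/5184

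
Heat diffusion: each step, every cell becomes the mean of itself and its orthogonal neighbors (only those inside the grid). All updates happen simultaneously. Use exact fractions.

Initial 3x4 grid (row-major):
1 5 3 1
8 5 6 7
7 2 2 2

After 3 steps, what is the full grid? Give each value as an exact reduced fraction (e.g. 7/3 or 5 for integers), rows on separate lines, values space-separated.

Answer: 5021/1080 30853/7200 28933/7200 8401/2160
68941/14400 13537/3000 24359/6000 13909/3600
10537/2160 15989/3600 7177/1800 511/135

Derivation:
After step 1:
  14/3 7/2 15/4 11/3
  21/4 26/5 23/5 4
  17/3 4 3 11/3
After step 2:
  161/36 1027/240 931/240 137/36
  1247/240 451/100 411/100 239/60
  179/36 67/15 229/60 32/9
After step 3:
  5021/1080 30853/7200 28933/7200 8401/2160
  68941/14400 13537/3000 24359/6000 13909/3600
  10537/2160 15989/3600 7177/1800 511/135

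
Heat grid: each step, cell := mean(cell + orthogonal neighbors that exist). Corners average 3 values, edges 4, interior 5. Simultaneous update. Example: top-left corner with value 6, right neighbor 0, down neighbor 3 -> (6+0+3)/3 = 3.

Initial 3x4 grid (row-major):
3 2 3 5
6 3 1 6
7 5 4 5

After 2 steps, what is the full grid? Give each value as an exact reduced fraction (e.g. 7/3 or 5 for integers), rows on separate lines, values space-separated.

After step 1:
  11/3 11/4 11/4 14/3
  19/4 17/5 17/5 17/4
  6 19/4 15/4 5
After step 2:
  67/18 377/120 407/120 35/9
  1069/240 381/100 351/100 1039/240
  31/6 179/40 169/40 13/3

Answer: 67/18 377/120 407/120 35/9
1069/240 381/100 351/100 1039/240
31/6 179/40 169/40 13/3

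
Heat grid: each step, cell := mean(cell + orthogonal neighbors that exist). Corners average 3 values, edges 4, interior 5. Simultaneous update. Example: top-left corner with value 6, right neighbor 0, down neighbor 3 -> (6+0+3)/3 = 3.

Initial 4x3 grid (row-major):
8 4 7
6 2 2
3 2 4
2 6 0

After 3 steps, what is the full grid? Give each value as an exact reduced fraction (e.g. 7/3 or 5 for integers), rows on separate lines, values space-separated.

After step 1:
  6 21/4 13/3
  19/4 16/5 15/4
  13/4 17/5 2
  11/3 5/2 10/3
After step 2:
  16/3 1127/240 40/9
  43/10 407/100 797/240
  113/30 287/100 749/240
  113/36 129/40 47/18
After step 3:
  3439/720 66757/14400 2243/540
  1747/400 5777/1500 26921/7200
  3167/900 6821/2000 21461/7200
  3647/1080 2369/800 6449/2160

Answer: 3439/720 66757/14400 2243/540
1747/400 5777/1500 26921/7200
3167/900 6821/2000 21461/7200
3647/1080 2369/800 6449/2160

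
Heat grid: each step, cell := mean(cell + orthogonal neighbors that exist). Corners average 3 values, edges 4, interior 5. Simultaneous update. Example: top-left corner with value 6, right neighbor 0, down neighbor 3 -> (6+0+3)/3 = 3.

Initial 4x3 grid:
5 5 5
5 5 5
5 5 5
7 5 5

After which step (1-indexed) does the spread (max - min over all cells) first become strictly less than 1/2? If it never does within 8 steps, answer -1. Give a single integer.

Step 1: max=17/3, min=5, spread=2/3
Step 2: max=50/9, min=5, spread=5/9
Step 3: max=581/108, min=5, spread=41/108
  -> spread < 1/2 first at step 3
Step 4: max=69017/12960, min=5, spread=4217/12960
Step 5: max=4097149/777600, min=18079/3600, spread=38417/155520
Step 6: max=244480211/46656000, min=362597/72000, spread=1903471/9331200
Step 7: max=14597789089/2799360000, min=10915759/2160000, spread=18038617/111974400
Step 8: max=873076182851/167961600000, min=984926759/194400000, spread=883978523/6718464000

Answer: 3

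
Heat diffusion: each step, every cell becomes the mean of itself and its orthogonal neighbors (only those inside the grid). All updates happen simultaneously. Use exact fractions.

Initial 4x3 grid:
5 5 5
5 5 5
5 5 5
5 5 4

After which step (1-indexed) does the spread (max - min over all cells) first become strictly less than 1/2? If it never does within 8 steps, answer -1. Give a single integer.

Answer: 1

Derivation:
Step 1: max=5, min=14/3, spread=1/3
  -> spread < 1/2 first at step 1
Step 2: max=5, min=85/18, spread=5/18
Step 3: max=5, min=1039/216, spread=41/216
Step 4: max=5, min=125383/25920, spread=4217/25920
Step 5: max=35921/7200, min=7566851/1555200, spread=38417/311040
Step 6: max=717403/144000, min=455359789/93312000, spread=1903471/18662400
Step 7: max=21484241/4320000, min=27392610911/5598720000, spread=18038617/223948800
Step 8: max=1931073241/388800000, min=1646347817149/335923200000, spread=883978523/13436928000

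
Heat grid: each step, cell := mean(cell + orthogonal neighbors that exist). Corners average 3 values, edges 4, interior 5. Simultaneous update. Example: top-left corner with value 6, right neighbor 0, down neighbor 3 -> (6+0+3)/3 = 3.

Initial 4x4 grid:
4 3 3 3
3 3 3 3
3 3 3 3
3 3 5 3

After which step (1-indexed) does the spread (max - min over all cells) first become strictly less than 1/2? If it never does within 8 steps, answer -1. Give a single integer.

Answer: 3

Derivation:
Step 1: max=11/3, min=3, spread=2/3
Step 2: max=211/60, min=3, spread=31/60
Step 3: max=1831/540, min=145/48, spread=799/2160
  -> spread < 1/2 first at step 3
Step 4: max=178843/54000, min=22031/7200, spread=27221/108000
Step 5: max=1596643/486000, min=665357/216000, spread=398359/1944000
Step 6: max=47446357/14580000, min=20108027/6480000, spread=1762637/11664000
Step 7: max=708046493/218700000, min=24234341/7776000, spread=211645219/1749600000
Step 8: max=42287659891/13122000000, min=18247325531/5832000000, spread=984941957/10497600000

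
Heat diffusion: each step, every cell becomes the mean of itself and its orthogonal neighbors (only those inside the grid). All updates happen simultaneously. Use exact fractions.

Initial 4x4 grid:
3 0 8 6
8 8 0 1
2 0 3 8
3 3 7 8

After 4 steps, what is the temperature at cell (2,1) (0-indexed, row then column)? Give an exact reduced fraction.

Answer: 33947/9000

Derivation:
Step 1: cell (2,1) = 16/5
Step 2: cell (2,1) = 33/10
Step 3: cell (2,1) = 1408/375
Step 4: cell (2,1) = 33947/9000
Full grid after step 4:
  264769/64800 859087/216000 19843/4800 11257/2700
  205813/54000 713011/180000 30443/7500 7039/1600
  197533/54000 33947/9000 780577/180000 1010281/216000
  11429/3240 105089/27000 60481/13500 321643/64800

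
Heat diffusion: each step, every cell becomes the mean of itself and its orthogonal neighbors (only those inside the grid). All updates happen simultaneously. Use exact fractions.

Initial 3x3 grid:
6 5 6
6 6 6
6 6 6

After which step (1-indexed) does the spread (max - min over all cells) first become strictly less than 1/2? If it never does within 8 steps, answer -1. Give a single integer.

Answer: 1

Derivation:
Step 1: max=6, min=17/3, spread=1/3
  -> spread < 1/2 first at step 1
Step 2: max=6, min=1373/240, spread=67/240
Step 3: max=1193/200, min=12523/2160, spread=1807/10800
Step 4: max=32039/5400, min=5026037/864000, spread=33401/288000
Step 5: max=3196609/540000, min=45426067/7776000, spread=3025513/38880000
Step 6: max=170044051/28800000, min=18197473133/3110400000, spread=53531/995328
Step 7: max=45864883949/7776000000, min=1093711074151/186624000000, spread=450953/11943936
Step 8: max=5497711389481/933120000000, min=65675736439397/11197440000000, spread=3799043/143327232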